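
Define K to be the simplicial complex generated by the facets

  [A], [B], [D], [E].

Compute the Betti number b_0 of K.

b_0 = 4.

K has 4 vertices.
rank ∂_0 = 0, rank ∂_1 = 0 ⇒ b_0 = 4 − 0 − 0 = 4. So H_0 ≅ Z^4.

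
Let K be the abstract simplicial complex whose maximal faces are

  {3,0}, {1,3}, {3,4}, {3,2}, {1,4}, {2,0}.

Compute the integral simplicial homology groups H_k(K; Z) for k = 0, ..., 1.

K has 5 vertices, 6 edges.
rank ∂_0 = 0, rank ∂_1 = 4 ⇒ b_0 = 5 − 0 − 4 = 1; all invariant factors of ∂_1 are 1 so no torsion. So H_0 ≅ Z.
rank ∂_1 = 4, rank ∂_2 = 0 ⇒ b_1 = 6 − 4 − 0 = 2. So H_1 ≅ Z^2.

H_0 ≅ Z,  H_1 ≅ Z^2.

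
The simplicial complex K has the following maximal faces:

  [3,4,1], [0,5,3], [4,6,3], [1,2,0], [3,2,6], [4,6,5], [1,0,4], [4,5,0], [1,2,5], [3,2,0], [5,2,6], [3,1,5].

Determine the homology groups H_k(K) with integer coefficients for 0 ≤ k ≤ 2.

H_0 ≅ Z,  H_1 ≅ Z/2,  H_2 = 0.

Fix the vertex order 0 < 1 < 2 < 3 < 4 < 5 < 6 and write every simplex with vertices in increasing order. Then dim K = 2 and the simplices of K are:

  0-simplices (7): [0], [1], [2], [3], [4], [5], [6]
  1-simplices (18): [0,1], [0,2], [0,3], [0,4], [0,5], [1,2], [1,3], [1,4], [1,5], [2,3], [2,5], [2,6], [3,4], [3,5], [3,6], [4,5], [4,6], [5,6]
  2-simplices (12): [0,1,2], [0,1,4], [0,2,3], [0,3,5], [0,4,5], [1,2,5], [1,3,4], [1,3,5], [2,3,6], [2,5,6], [3,4,6], [4,5,6]

Hence C_0 ≅ Z^7, C_1 ≅ Z^18, C_2 ≅ Z^12.

Boundary ∂_1: C_1 → C_0 maps an edge to its endpoints' difference, ∂[p,q] = q − p.
The resulting 7×18 matrix has rank 6, and its Smith normal form has invariant factors (1,1,1,1,1,1).

The boundary map ∂_2: C_2 → C_1 acts by ∂[p,q,r] = [q,r] − [p,r] + [p,q]. For instance
  ∂[3,4,6] = [4,6] − [3,6] + [3,4],
  ∂[0,2,3] = [2,3] − [0,3] + [0,2].
As a 18×12 matrix over Z this has rank 12, with invariant factors (1,1,1,1,1,1,1,1,1,1,1,2).

Reading off H_k = ker ∂_k / im ∂_{k+1}:

  H_0: rank C_0 − rank ∂_1 = 7 − 6 = 1, and the invariant factors of ∂_1 are all 1, so H_0 ≅ Z.
  H_1: rank ker ∂_1 − rank ∂_2 = (18 − 6) − 12 = 0, and ∂_2 has invariant factor 2 > 1, so H_1 ≅ Z/2.
  H_2: rank ker ∂_2 − rank ∂_3 = (12 − 12) − 0 = 0, and there is no ∂_3, so H_2 ≅ 0.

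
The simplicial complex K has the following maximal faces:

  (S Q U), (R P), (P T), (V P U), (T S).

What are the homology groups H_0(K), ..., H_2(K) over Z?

We work with the vertex ordering P < Q < R < S < T < U < V. The simplices of K, each written with vertices in increasing order, are:

  0-simplices (7): P, Q, R, S, T, U, V
  1-simplices (9): PR, PT, PU, PV, QS, QU, ST, SU, UV
  2-simplices (2): PUV, QSU

giving chain groups C_0 ≅ Z^7, C_1 ≅ Z^9, C_2 ≅ Z^2.

∂_1: C_1 → C_0 is given by ∂[p,q] = [q] − [p].
The 7×9 boundary matrix has rank 6 and Smith normal form diag(1,1,1,1,1,1).

The boundary map ∂_2: C_2 → C_1 maps a triangle to the signed sum of its edges. For instance
  ∂QSU = SU − QU + QS,
  ∂PUV = UV − PV + PU.
As a 9×2 matrix over Z this has rank 2, with invariant factors (1,1).

From H_k ≅ ker(∂_k) / im(∂_{k+1}) we obtain:

  H_0: rank C_0 − rank ∂_1 = 7 − 6 = 1, and the invariant factors of ∂_1 are all 1, so H_0 ≅ Z.
  H_1: rank ker ∂_1 − rank ∂_2 = (9 − 6) − 2 = 1, and the invariant factors of ∂_2 are all 1, so H_1 ≅ Z.
  H_2: rank ker ∂_2 − rank ∂_3 = (2 − 2) − 0 = 0, and there is no ∂_3, so H_2 ≅ 0.

H_0 ≅ Z,  H_1 ≅ Z,  H_2 = 0.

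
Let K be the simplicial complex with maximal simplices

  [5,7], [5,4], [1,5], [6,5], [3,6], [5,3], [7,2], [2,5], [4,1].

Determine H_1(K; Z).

Take the total order 1 < 2 < 3 < 4 < 5 < 6 < 7 on the vertex set. Then K (dimension 1) consists of the simplices:

  0-simplices (7): [1], [2], [3], [4], [5], [6], [7]
  1-simplices (9): [1,4], [1,5], [2,5], [2,7], [3,5], [3,6], [4,5], [5,6], [5,7]

so the chain groups are C_0 ≅ Z^7, C_1 ≅ Z^9.

Boundary ∂_1: C_1 → C_0 is given by ∂[p,q] = [q] − [p]. For instance
  ∂[1,5] = [5] − [1].
The resulting 7×9 matrix has rank 6, and its Smith normal form has invariant factors (1,1,1,1,1,1).

From H_k ≅ ker(∂_k) / im(∂_{k+1}) we obtain:

  H_1: rank ker ∂_1 − rank ∂_2 = (9 − 6) − 0 = 3, and there is no ∂_2, so H_1 = Z^3.

H_1 = Z^3.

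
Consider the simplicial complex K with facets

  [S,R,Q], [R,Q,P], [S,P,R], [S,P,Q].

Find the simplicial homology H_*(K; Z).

Order the vertices as P < Q < R < S. Listing each simplex with vertices in this order, K has dimension 2 with simplices:

  0-simplices (4): P, Q, R, S
  1-simplices (6): PQ, PR, PS, QR, QS, RS
  2-simplices (4): PQR, PQS, PRS, QRS

so the chain groups are C_0 ≅ Z^4, C_1 ≅ Z^6, C_2 ≅ Z^4.

Boundary ∂_1: C_1 → C_0 sends each edge [p,q] (with p < q) to q − p. For instance
  ∂QR = R − Q.
This gives a 4×6 integer matrix of rank 3; reducing to Smith normal form yields diagonal entries (1,1,1).

∂_2: C_2 → C_1 maps a triangle to the signed sum of its edges. For instance
  ∂PQR = QR − PR + PQ,
  ∂PRS = RS − PS + PR.
The resulting 6×4 matrix has rank 3, and its Smith normal form has invariant factors (1,1,1).

Now H_k = ker ∂_k / im ∂_{k+1}, so:

  H_0: rank C_0 − rank ∂_1 = 4 − 3 = 1, and the invariant factors of ∂_1 are all 1, so H_0 ≅ Z.
  H_1: rank ker ∂_1 − rank ∂_2 = (6 − 3) − 3 = 0, and the invariant factors of ∂_2 are all 1, so H_1 ≅ 0.
  H_2: rank ker ∂_2 − rank ∂_3 = (4 − 3) − 0 = 1, and there is no ∂_3, so H_2 ≅ Z.

H_0 ≅ Z,  H_1 = 0,  H_2 ≅ Z.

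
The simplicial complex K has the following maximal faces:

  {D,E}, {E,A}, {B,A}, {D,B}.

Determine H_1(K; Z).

Take the total order A < B < D < E on the vertex set. Then K (dimension 1) consists of the simplices:

  0-simplices (4): A, B, D, E
  1-simplices (4): AB, AE, BD, DE

giving chain groups C_0 ≅ Z^4, C_1 ≅ Z^4.

Boundary ∂_1: C_1 → C_0 sends each edge [p,q] (with p < q) to q − p.
The 4×4 boundary matrix has rank 3 and Smith normal form diag(1,1,1).

Now H_k = ker ∂_k / im ∂_{k+1}, so:

  H_1: rank ker ∂_1 − rank ∂_2 = (4 − 3) − 0 = 1, and there is no ∂_2, so H_1 = Z.

H_1 ≅ Z.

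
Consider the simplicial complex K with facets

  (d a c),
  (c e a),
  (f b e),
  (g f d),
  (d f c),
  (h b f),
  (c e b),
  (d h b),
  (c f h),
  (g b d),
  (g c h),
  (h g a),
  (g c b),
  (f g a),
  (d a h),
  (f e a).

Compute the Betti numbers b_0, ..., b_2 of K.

Order the vertices as a < b < c < d < e < f < g < h. Listing each simplex with vertices in this order, K has dimension 2 with simplices:

  0-simplices (8): a, b, c, d, e, f, g, h
  1-simplices (24): ac, ad, ae, af, ag, ah, bc, bd, be, bf, bg, bh, cd, ce, cf, cg, ch, df, dg, dh, ef, fg, fh, gh
  2-simplices (16): acd, ace, adh, aef, afg, agh, bce, bcg, bdg, bdh, bef, bfh, cdf, cfh, cgh, dfg

Hence C_0 ≅ Z^8, C_1 ≅ Z^24, C_2 ≅ Z^16.

Boundary ∂_1: C_1 → C_0 sends each edge [p,q] (with p < q) to q − p. For instance
  ∂ac = c − a.
As a 8×24 matrix over Z this has rank 7, with invariant factors (1,1,1,1,1,1,1).

The boundary map ∂_2: C_2 → C_1 acts by ∂[p,q,r] = [q,r] − [p,r] + [p,q]. For instance
  ∂bcg = cg − bg + bc,
  ∂bce = ce − be + bc.
The 24×16 boundary matrix has rank 15 and Smith normal form diag(1,1,1,1,1,1,1,1,1,1,1,1,1,1,1).

From H_k ≅ ker(∂_k) / im(∂_{k+1}) we obtain:

  H_0: rank C_0 − rank ∂_1 = 8 − 7 = 1, and the invariant factors of ∂_1 are all 1, so H_0 = Z.
  H_1: rank ker ∂_1 − rank ∂_2 = (24 − 7) − 15 = 2, and the invariant factors of ∂_2 are all 1, so H_1 = Z^2.
  H_2: rank ker ∂_2 − rank ∂_3 = (16 − 15) − 0 = 1, and there is no ∂_3, so H_2 = Z.

Hence the Betti numbers are b_0 = 1, b_1 = 2, b_2 = 1.

b_0 = 1, b_1 = 2, b_2 = 1.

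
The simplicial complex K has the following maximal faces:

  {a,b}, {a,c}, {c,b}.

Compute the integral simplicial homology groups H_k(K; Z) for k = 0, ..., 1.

H_0 ≅ Z,  H_1 ≅ Z.

Take the total order a < b < c on the vertex set. Then K (dimension 1) consists of the simplices:

  0-simplices (3): a, b, c
  1-simplices (3): ab, ac, bc

giving chain groups C_0 ≅ Z^3, C_1 ≅ Z^3.

∂_1: C_1 → C_0 maps an edge to its endpoints' difference, ∂[p,q] = q − p.
As a 3×3 matrix over Z this has rank 2, with invariant factors (1,1).

Reading off H_k = ker ∂_k / im ∂_{k+1}:

  H_0: rank C_0 − rank ∂_1 = 3 − 2 = 1, and the invariant factors of ∂_1 are all 1, so H_0 = Z.
  H_1: rank ker ∂_1 − rank ∂_2 = (3 − 2) − 0 = 1, and there is no ∂_2, so H_1 = Z.

As a check, the Euler characteristic is 3 − 3 = 0, which agrees with 1 − 1 = 0.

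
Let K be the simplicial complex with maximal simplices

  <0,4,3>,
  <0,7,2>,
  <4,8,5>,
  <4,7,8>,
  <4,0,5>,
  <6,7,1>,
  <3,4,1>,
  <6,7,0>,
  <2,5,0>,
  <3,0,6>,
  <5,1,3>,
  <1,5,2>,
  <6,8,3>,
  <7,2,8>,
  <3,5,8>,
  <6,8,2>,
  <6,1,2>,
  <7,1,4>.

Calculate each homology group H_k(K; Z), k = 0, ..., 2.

H_0 ≅ Z,  H_1 ≅ Z ⊕ Z/2,  H_2 = 0.

Order the vertices as 0 < 1 < 2 < 3 < 4 < 5 < 6 < 7 < 8. Listing each simplex with vertices in this order, K has dimension 2 with simplices:

  0-simplices (9): [0], [1], [2], [3], [4], [5], [6], [7], [8]
  1-simplices (27): (27 of them)
  2-simplices (18): [0,2,5], [0,2,7], [0,3,4], [0,3,6], [0,4,5], [0,6,7], [1,2,5], [1,2,6], [1,3,4], [1,3,5], [1,4,7], [1,6,7], [2,6,8], [2,7,8], [3,5,8], [3,6,8], [4,5,8], [4,7,8]

giving chain groups C_0 ≅ Z^9, C_1 ≅ Z^27, C_2 ≅ Z^18.

The boundary map ∂_1: C_1 → C_0 sends each edge [p,q] (with p < q) to q − p.
As a 9×27 matrix over Z this has rank 8, with invariant factors (1,1,1,1,1,1,1,1).

Boundary ∂_2: C_2 → C_1 maps a triangle to the signed sum of its edges. For instance
  ∂[1,3,5] = [3,5] − [1,5] + [1,3],
  ∂[0,4,5] = [4,5] − [0,5] + [0,4].
As a 27×18 matrix over Z this has rank 18, with invariant factors (1,1,1,1,1,1,1,1,1,1,1,1,1,1,1,1,1,2).

From H_k ≅ ker(∂_k) / im(∂_{k+1}) we obtain:

  H_0: rank C_0 − rank ∂_1 = 9 − 8 = 1, and the invariant factors of ∂_1 are all 1, so H_0 = Z.
  H_1: rank ker ∂_1 − rank ∂_2 = (27 − 8) − 18 = 1, and ∂_2 has invariant factor 2 > 1, so H_1 = Z ⊕ Z/2.
  H_2: rank ker ∂_2 − rank ∂_3 = (18 − 18) − 0 = 0, and there is no ∂_3, so H_2 = 0.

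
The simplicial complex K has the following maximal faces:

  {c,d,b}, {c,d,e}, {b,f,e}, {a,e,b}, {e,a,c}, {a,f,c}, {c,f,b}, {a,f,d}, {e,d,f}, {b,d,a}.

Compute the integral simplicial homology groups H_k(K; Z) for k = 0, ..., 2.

We work with the vertex ordering a < b < c < d < e < f. The simplices of K, each written with vertices in increasing order, are:

  0-simplices (6): a, b, c, d, e, f
  1-simplices (15): ab, ac, ad, ae, af, bc, bd, be, bf, cd, ce, cf, de, df, ef
  2-simplices (10): abd, abe, ace, acf, adf, bcd, bcf, bef, cde, def

giving chain groups C_0 ≅ Z^6, C_1 ≅ Z^15, C_2 ≅ Z^10.

∂_1: C_1 → C_0 sends each edge [p,q] (with p < q) to q − p.
The 6×15 boundary matrix has rank 5 and Smith normal form diag(1,1,1,1,1).

∂_2: C_2 → C_1 maps a triangle to the signed sum of its edges. For instance
  ∂abe = be − ae + ab,
  ∂abd = bd − ad + ab.
The 15×10 boundary matrix has rank 10 and Smith normal form diag(1,1,1,1,1,1,1,1,1,2).

Reading off H_k = ker ∂_k / im ∂_{k+1}:

  H_0: rank C_0 − rank ∂_1 = 6 − 5 = 1, and the invariant factors of ∂_1 are all 1, so H_0 ≅ Z.
  H_1: rank ker ∂_1 − rank ∂_2 = (15 − 5) − 10 = 0, and ∂_2 has invariant factor 2 > 1, so H_1 ≅ Z/2.
  H_2: rank ker ∂_2 − rank ∂_3 = (10 − 10) − 0 = 0, and there is no ∂_3, so H_2 ≅ 0.

(K is a triangulation of the real projective plane RP^2.)

H_0 ≅ Z,  H_1 ≅ Z/2,  H_2 = 0.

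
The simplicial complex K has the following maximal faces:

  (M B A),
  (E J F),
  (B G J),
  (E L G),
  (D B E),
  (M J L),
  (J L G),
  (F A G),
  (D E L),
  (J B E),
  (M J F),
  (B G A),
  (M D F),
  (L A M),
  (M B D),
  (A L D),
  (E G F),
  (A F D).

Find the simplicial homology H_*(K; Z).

Take the total order A < B < D < E < F < G < J < L < M on the vertex set. Then K (dimension 2) consists of the simplices:

  0-simplices (9): A, B, D, E, F, G, J, L, M
  1-simplices (27): AB, AD, AF, AG, AL, AM, BD, BE, BG, BJ, BM, DE, DF, DL, DM, EF, EG, EJ, EL, FG, FJ, FM, GJ, GL, JL, JM, LM
  2-simplices (18): ABG, ABM, ADF, ADL, AFG, ALM, BDE, BDM, BEJ, BGJ, DEL, DFM, EFG, EFJ, EGL, FJM, GJL, JLM

Hence C_0 ≅ Z^9, C_1 ≅ Z^27, C_2 ≅ Z^18.

∂_1: C_1 → C_0 maps an edge to its endpoints' difference, ∂[p,q] = q − p.
The resulting 9×27 matrix has rank 8, and its Smith normal form has invariant factors (1,1,1,1,1,1,1,1).

∂_2: C_2 → C_1 acts by ∂[p,q,r] = [q,r] − [p,r] + [p,q]. For instance
  ∂BDM = DM − BM + BD,
  ∂FJM = JM − FM + FJ.
The resulting 27×18 matrix has rank 18, and its Smith normal form has invariant factors (1,1,1,1,1,1,1,1,1,1,1,1,1,1,1,1,1,2).

Reading off H_k = ker ∂_k / im ∂_{k+1}:

  H_0: rank C_0 − rank ∂_1 = 9 − 8 = 1, and the invariant factors of ∂_1 are all 1, so H_0 = Z.
  H_1: rank ker ∂_1 − rank ∂_2 = (27 − 8) − 18 = 1, and ∂_2 has invariant factor 2 > 1, so H_1 = Z × Z/2.
  H_2: rank ker ∂_2 − rank ∂_3 = (18 − 18) − 0 = 0, and there is no ∂_3, so H_2 = 0.

(K is a triangulation of the Klein bottle.)

H_0 = Z,  H_1 = Z × Z/2,  H_2 = 0.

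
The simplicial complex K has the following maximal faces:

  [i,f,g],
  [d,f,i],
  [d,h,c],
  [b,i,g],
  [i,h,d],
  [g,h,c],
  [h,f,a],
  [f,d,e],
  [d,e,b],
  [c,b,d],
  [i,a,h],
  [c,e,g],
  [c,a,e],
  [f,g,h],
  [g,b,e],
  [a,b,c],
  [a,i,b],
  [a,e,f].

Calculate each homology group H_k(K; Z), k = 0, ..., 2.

H_0 = Z,  H_1 = Z ⊕ Z/2,  H_2 = 0.

Order the vertices as a < b < c < d < e < f < g < h < i. Listing each simplex with vertices in this order, K has dimension 2 with simplices:

  0-simplices (9): a, b, c, d, e, f, g, h, i
  1-simplices (27): ab, ac, ae, af, ah, ai, bc, bd, be, bg, bi, cd, ce, cg, ch, de, df, dh, di, ef, eg, fg, fh, fi, gh, gi, hi
  2-simplices (18): abc, abi, ace, aef, afh, ahi, bcd, bde, beg, bgi, cdh, ceg, cgh, def, dfi, dhi, fgh, fgi

so the chain groups are C_0 ≅ Z^9, C_1 ≅ Z^27, C_2 ≅ Z^18.

Boundary ∂_1: C_1 → C_0 sends each edge [p,q] (with p < q) to q − p. For instance
  ∂ac = c − a.
As a 9×27 matrix over Z this has rank 8, with invariant factors (1,1,1,1,1,1,1,1).

The boundary map ∂_2: C_2 → C_1 sends each 2-simplex [p,q,r] to [q,r] − [p,r] + [p,q]. For instance
  ∂afh = fh − ah + af,
  ∂fgi = gi − fi + fg.
As a 27×18 matrix over Z this has rank 18, with invariant factors (1,1,1,1,1,1,1,1,1,1,1,1,1,1,1,1,1,2).

From H_k ≅ ker(∂_k) / im(∂_{k+1}) we obtain:

  H_0: rank C_0 − rank ∂_1 = 9 − 8 = 1, and the invariant factors of ∂_1 are all 1, so H_0 ≅ Z.
  H_1: rank ker ∂_1 − rank ∂_2 = (27 − 8) − 18 = 1, and ∂_2 has invariant factor 2 > 1, so H_1 ≅ Z ⊕ Z/2.
  H_2: rank ker ∂_2 − rank ∂_3 = (18 − 18) − 0 = 0, and there is no ∂_3, so H_2 ≅ 0.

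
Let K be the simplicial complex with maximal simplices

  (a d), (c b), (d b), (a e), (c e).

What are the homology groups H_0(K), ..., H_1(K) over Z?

H_0 ≅ Z,  H_1 ≅ Z.

K has 5 vertices, 5 edges.
rank ∂_0 = 0, rank ∂_1 = 4 ⇒ b_0 = 5 − 0 − 4 = 1; all invariant factors of ∂_1 are 1 so no torsion. So H_0 ≅ Z.
rank ∂_1 = 4, rank ∂_2 = 0 ⇒ b_1 = 5 − 4 − 0 = 1. So H_1 ≅ Z.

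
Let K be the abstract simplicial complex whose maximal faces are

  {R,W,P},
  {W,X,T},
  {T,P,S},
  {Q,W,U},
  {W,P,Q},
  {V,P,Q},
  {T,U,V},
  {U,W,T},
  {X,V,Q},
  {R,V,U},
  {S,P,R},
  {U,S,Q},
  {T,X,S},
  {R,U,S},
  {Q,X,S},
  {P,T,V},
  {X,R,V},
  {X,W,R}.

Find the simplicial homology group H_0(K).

H_0 = Z.

Fix the vertex order P < Q < R < S < T < U < V < W < X and write every simplex with vertices in increasing order. Then dim K = 2 and the simplices of K are:

  0-simplices (9): P, Q, R, S, T, U, V, W, X
  1-simplices (27): PQ, PR, PS, PT, PV, PW, QS, QU, QV, QW, QX, RS, RU, RV, RW, RX, ST, SU, SX, TU, TV, TW, TX, UV, UW, VX, WX
  2-simplices (18): PQV, PQW, PRS, PRW, PST, PTV, QSU, QSX, QUW, QVX, RSU, RUV, RVX, RWX, STX, TUV, TUW, TWX

Hence C_0 ≅ Z^9, C_1 ≅ Z^27, C_2 ≅ Z^18.

The boundary map ∂_1: C_1 → C_0 maps an edge to its endpoints' difference, ∂[p,q] = q − p. For instance
  ∂TW = W − T.
This gives a 9×27 integer matrix of rank 8; reducing to Smith normal form yields diagonal entries (1,1,1,1,1,1,1,1).

Boundary ∂_2: C_2 → C_1 acts by ∂[p,q,r] = [q,r] − [p,r] + [p,q]. For instance
  ∂RSU = SU − RU + RS,
  ∂RVX = VX − RX + RV.
The 27×18 boundary matrix has rank 17 and Smith normal form diag(1,1,1,1,1,1,1,1,1,1,1,1,1,1,1,1,1).

Computing H_k = (kernel of ∂_k) / (image of ∂_{k+1}):

  H_0: rank C_0 − rank ∂_1 = 9 − 8 = 1, and the invariant factors of ∂_1 are all 1, so H_0 = Z.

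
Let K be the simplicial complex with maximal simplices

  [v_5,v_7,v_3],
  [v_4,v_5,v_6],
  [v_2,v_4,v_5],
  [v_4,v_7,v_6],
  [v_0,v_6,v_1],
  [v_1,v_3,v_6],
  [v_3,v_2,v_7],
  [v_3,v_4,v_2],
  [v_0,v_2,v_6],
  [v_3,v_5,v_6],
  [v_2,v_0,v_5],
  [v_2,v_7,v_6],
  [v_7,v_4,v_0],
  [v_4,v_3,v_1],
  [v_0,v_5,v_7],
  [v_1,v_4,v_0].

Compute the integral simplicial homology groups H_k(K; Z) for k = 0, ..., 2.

Fix the vertex order v_0 < v_1 < v_2 < v_3 < v_4 < v_5 < v_6 < v_7 and write every simplex with vertices in increasing order. Then dim K = 2 and the simplices of K are:

  0-simplices (8): [v_0], [v_1], [v_2], [v_3], [v_4], [v_5], [v_6], [v_7]
  1-simplices (24): (24 of them)
  2-simplices (16): (16 of them)

Hence C_0 ≅ Z^8, C_1 ≅ Z^24, C_2 ≅ Z^16.

∂_1: C_1 → C_0 is given by ∂[p,q] = [q] − [p]. For instance
  ∂[v_5,v_6] = [v_6] − [v_5].
The 8×24 boundary matrix has rank 7 and Smith normal form diag(1,1,1,1,1,1,1).

Boundary ∂_2: C_2 → C_1 acts by ∂[p,q,r] = [q,r] − [p,r] + [p,q]. For instance
  ∂[v_1,v_3,v_4] = [v_3,v_4] − [v_1,v_4] + [v_1,v_3],
  ∂[v_4,v_6,v_7] = [v_6,v_7] − [v_4,v_7] + [v_4,v_6].
The 24×16 boundary matrix has rank 15 and Smith normal form diag(1,1,1,1,1,1,1,1,1,1,1,1,1,1,1).

From H_k ≅ ker(∂_k) / im(∂_{k+1}) we obtain:

  H_0: rank C_0 − rank ∂_1 = 8 − 7 = 1, and the invariant factors of ∂_1 are all 1, so H_0 = Z.
  H_1: rank ker ∂_1 − rank ∂_2 = (24 − 7) − 15 = 2, and the invariant factors of ∂_2 are all 1, so H_1 = Z^2.
  H_2: rank ker ∂_2 − rank ∂_3 = (16 − 15) − 0 = 1, and there is no ∂_3, so H_2 = Z.

As a check, the Euler characteristic is 8 − 24 + 16 = 0, which agrees with 1 − 2 + 1 = 0.
(K is a triangulation of the torus T^2.)

H_0 = Z,  H_1 = Z^2,  H_2 = Z.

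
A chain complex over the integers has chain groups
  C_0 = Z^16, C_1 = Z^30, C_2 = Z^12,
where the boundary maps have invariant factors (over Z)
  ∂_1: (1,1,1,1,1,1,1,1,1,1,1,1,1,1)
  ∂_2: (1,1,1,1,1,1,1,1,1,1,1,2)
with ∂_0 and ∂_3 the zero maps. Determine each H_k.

H_0 = Z^2,  H_1 = Z^4 ⊕ Z/2,  H_2 = 0.

H_0: b_0 = 16 − 0 − 14 = 2; torsion from ∂_1 factors > 1: none. So H_0 = Z^2.
H_1: b_1 = 30 − 14 − 12 = 4; torsion from ∂_2 factors > 1: [2]. So H_1 = Z^4 ⊕ Z/2.
H_2: b_2 = 12 − 12 − 0 = 0; torsion from ∂_3 factors > 1: none. So H_2 = 0.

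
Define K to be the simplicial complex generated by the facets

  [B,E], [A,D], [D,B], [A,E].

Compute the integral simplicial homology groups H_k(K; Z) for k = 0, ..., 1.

Take the total order A < B < D < E on the vertex set. Then K (dimension 1) consists of the simplices:

  0-simplices (4): A, B, D, E
  1-simplices (4): AD, AE, BD, BE

so the chain groups are C_0 ≅ Z^4, C_1 ≅ Z^4.

Boundary ∂_1: C_1 → C_0 maps an edge to its endpoints' difference, ∂[p,q] = q − p. For instance
  ∂AD = D − A.
The 4×4 boundary matrix has rank 3 and Smith normal form diag(1,1,1).

Computing H_k = (kernel of ∂_k) / (image of ∂_{k+1}):

  H_0: rank C_0 − rank ∂_1 = 4 − 3 = 1, and the invariant factors of ∂_1 are all 1, so H_0 = Z.
  H_1: rank ker ∂_1 − rank ∂_2 = (4 − 3) − 0 = 1, and there is no ∂_2, so H_1 = Z.

As a check, the Euler characteristic is 4 − 4 = 0, which agrees with 1 − 1 = 0.

H_0 = Z,  H_1 = Z.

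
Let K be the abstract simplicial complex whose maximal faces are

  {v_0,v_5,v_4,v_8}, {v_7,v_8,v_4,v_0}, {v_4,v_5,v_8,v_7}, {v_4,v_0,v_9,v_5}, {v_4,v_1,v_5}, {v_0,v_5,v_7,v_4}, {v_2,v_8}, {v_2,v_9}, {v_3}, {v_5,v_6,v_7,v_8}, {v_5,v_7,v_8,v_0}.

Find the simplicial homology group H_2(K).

H_2 = 0.

Take the total order v_0 < v_1 < v_2 < v_3 < v_4 < v_5 < v_6 < v_7 < v_8 < v_9 on the vertex set. Then K (dimension 3) consists of the simplices:

  0-simplices (10): [v_0], [v_1], [v_2], [v_3], [v_4], [v_5], [v_6], [v_7], [v_8], [v_9]
  1-simplices (20): (20 of them)
  2-simplices (17): (17 of them)
  3-simplices (7): [v_0,v_4,v_5,v_7], [v_0,v_4,v_5,v_8], [v_0,v_4,v_5,v_9], [v_0,v_4,v_7,v_8], [v_0,v_5,v_7,v_8], [v_4,v_5,v_7,v_8], [v_5,v_6,v_7,v_8]

Hence C_0 ≅ Z^10, C_1 ≅ Z^20, C_2 ≅ Z^17, C_3 ≅ Z^7.

Boundary ∂_1: C_1 → C_0 sends each edge [p,q] (with p < q) to q − p. For instance
  ∂[v_5,v_9] = [v_9] − [v_5].
The resulting 10×20 matrix has rank 8, and its Smith normal form has invariant factors (1,1,1,1,1,1,1,1).

∂_2: C_2 → C_1 maps a triangle to the signed sum of its edges. For instance
  ∂[v_0,v_4,v_7] = [v_4,v_7] − [v_0,v_7] + [v_0,v_4],
  ∂[v_4,v_5,v_7] = [v_5,v_7] − [v_4,v_7] + [v_4,v_5].
The resulting 20×17 matrix has rank 11, and its Smith normal form has invariant factors (1,1,1,1,1,1,1,1,1,1,1).

Boundary ∂_3: C_3 → C_2 sends each 3-simplex σ to the alternating sum Σ_i (−1)^i (σ with its i-th vertex removed). For instance
  ∂[v_0,v_5,v_7,v_8] = [v_5,v_7,v_8] − [v_0,v_7,v_8] + [v_0,v_5,v_8] − [v_0,v_5,v_7],
  ∂[v_0,v_4,v_5,v_8] = [v_4,v_5,v_8] − [v_0,v_5,v_8] + [v_0,v_4,v_8] − [v_0,v_4,v_5].
This gives a 17×7 integer matrix of rank 6; reducing to Smith normal form yields diagonal entries (1,1,1,1,1,1).

From H_k ≅ ker(∂_k) / im(∂_{k+1}) we obtain:

  H_2: rank ker ∂_2 − rank ∂_3 = (17 − 11) − 6 = 0, and the invariant factors of ∂_3 are all 1, so H_2 = 0.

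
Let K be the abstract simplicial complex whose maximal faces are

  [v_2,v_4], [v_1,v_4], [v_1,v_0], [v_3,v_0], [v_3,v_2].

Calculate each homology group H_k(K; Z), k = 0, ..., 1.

Order the vertices as v_0 < v_1 < v_2 < v_3 < v_4. Listing each simplex with vertices in this order, K has dimension 1 with simplices:

  0-simplices (5): [v_0], [v_1], [v_2], [v_3], [v_4]
  1-simplices (5): [v_0,v_1], [v_0,v_3], [v_1,v_4], [v_2,v_3], [v_2,v_4]

Hence C_0 ≅ Z^5, C_1 ≅ Z^5.

Boundary ∂_1: C_1 → C_0 is given by ∂[p,q] = [q] − [p].
The resulting 5×5 matrix has rank 4, and its Smith normal form has invariant factors (1,1,1,1).

Now H_k = ker ∂_k / im ∂_{k+1}, so:

  H_0: rank C_0 − rank ∂_1 = 5 − 4 = 1, and the invariant factors of ∂_1 are all 1, so H_0 = Z.
  H_1: rank ker ∂_1 − rank ∂_2 = (5 − 4) − 0 = 1, and there is no ∂_2, so H_1 = Z.

(K is a triangulation of the circle S^1.)

H_0 ≅ Z,  H_1 ≅ Z.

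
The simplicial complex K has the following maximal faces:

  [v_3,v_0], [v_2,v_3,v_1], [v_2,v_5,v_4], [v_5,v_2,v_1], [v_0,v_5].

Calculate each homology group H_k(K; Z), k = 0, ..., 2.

Fix the vertex order v_0 < v_1 < v_2 < v_3 < v_4 < v_5 and write every simplex with vertices in increasing order. Then dim K = 2 and the simplices of K are:

  0-simplices (6): [v_0], [v_1], [v_2], [v_3], [v_4], [v_5]
  1-simplices (9): [v_0,v_3], [v_0,v_5], [v_1,v_2], [v_1,v_3], [v_1,v_5], [v_2,v_3], [v_2,v_4], [v_2,v_5], [v_4,v_5]
  2-simplices (3): [v_1,v_2,v_3], [v_1,v_2,v_5], [v_2,v_4,v_5]

Hence C_0 ≅ Z^6, C_1 ≅ Z^9, C_2 ≅ Z^3.

Boundary ∂_1: C_1 → C_0 sends each edge [p,q] (with p < q) to q − p.
The resulting 6×9 matrix has rank 5, and its Smith normal form has invariant factors (1,1,1,1,1).

∂_2: C_2 → C_1 acts by ∂[p,q,r] = [q,r] − [p,r] + [p,q]. For instance
  ∂[v_1,v_2,v_5] = [v_2,v_5] − [v_1,v_5] + [v_1,v_2],
  ∂[v_1,v_2,v_3] = [v_2,v_3] − [v_1,v_3] + [v_1,v_2].
This gives a 9×3 integer matrix of rank 3; reducing to Smith normal form yields diagonal entries (1,1,1).

Computing H_k = (kernel of ∂_k) / (image of ∂_{k+1}):

  H_0: rank C_0 − rank ∂_1 = 6 − 5 = 1, and the invariant factors of ∂_1 are all 1, so H_0 = Z.
  H_1: rank ker ∂_1 − rank ∂_2 = (9 − 5) − 3 = 1, and the invariant factors of ∂_2 are all 1, so H_1 = Z.
  H_2: rank ker ∂_2 − rank ∂_3 = (3 − 3) − 0 = 0, and there is no ∂_3, so H_2 = 0.

H_0 = Z,  H_1 = Z,  H_2 = 0.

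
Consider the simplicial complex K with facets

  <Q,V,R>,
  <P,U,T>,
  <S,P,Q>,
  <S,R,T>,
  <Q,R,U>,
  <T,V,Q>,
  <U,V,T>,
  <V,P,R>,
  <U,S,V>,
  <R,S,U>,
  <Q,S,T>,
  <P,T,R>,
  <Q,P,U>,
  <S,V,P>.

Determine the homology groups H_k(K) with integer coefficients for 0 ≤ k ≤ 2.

H_0 ≅ Z,  H_1 ≅ Z^2,  H_2 ≅ Z.

Order the vertices as P < Q < R < S < T < U < V. Listing each simplex with vertices in this order, K has dimension 2 with simplices:

  0-simplices (7): P, Q, R, S, T, U, V
  1-simplices (21): PQ, PR, PS, PT, PU, PV, QR, QS, QT, QU, QV, RS, RT, RU, RV, ST, SU, SV, TU, TV, UV
  2-simplices (14): PQS, PQU, PRT, PRV, PSV, PTU, QRU, QRV, QST, QTV, RST, RSU, SUV, TUV

giving chain groups C_0 ≅ Z^7, C_1 ≅ Z^21, C_2 ≅ Z^14.

∂_1: C_1 → C_0 sends each edge [p,q] (with p < q) to q − p. For instance
  ∂UV = V − U.
This gives a 7×21 integer matrix of rank 6; reducing to Smith normal form yields diagonal entries (1,1,1,1,1,1).

The boundary map ∂_2: C_2 → C_1 sends each 2-simplex [p,q,r] to [q,r] − [p,r] + [p,q]. For instance
  ∂RST = ST − RT + RS,
  ∂TUV = UV − TV + TU.
The resulting 21×14 matrix has rank 13, and its Smith normal form has invariant factors (1,1,1,1,1,1,1,1,1,1,1,1,1).

Reading off H_k = ker ∂_k / im ∂_{k+1}:

  H_0: rank C_0 − rank ∂_1 = 7 − 6 = 1, and the invariant factors of ∂_1 are all 1, so H_0 ≅ Z.
  H_1: rank ker ∂_1 − rank ∂_2 = (21 − 6) − 13 = 2, and the invariant factors of ∂_2 are all 1, so H_1 ≅ Z^2.
  H_2: rank ker ∂_2 − rank ∂_3 = (14 − 13) − 0 = 1, and there is no ∂_3, so H_2 ≅ Z.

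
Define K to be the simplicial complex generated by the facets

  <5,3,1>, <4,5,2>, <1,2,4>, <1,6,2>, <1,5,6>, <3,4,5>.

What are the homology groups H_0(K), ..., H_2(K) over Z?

H_0 ≅ Z,  H_1 ≅ Z,  H_2 = 0.

Fix the vertex order 1 < 2 < 3 < 4 < 5 < 6 and write every simplex with vertices in increasing order. Then dim K = 2 and the simplices of K are:

  0-simplices (6): [1], [2], [3], [4], [5], [6]
  1-simplices (12): [1,2], [1,3], [1,4], [1,5], [1,6], [2,4], [2,5], [2,6], [3,4], [3,5], [4,5], [5,6]
  2-simplices (6): [1,2,4], [1,2,6], [1,3,5], [1,5,6], [2,4,5], [3,4,5]

so the chain groups are C_0 ≅ Z^6, C_1 ≅ Z^12, C_2 ≅ Z^6.

∂_1: C_1 → C_0 maps an edge to its endpoints' difference, ∂[p,q] = q − p. For instance
  ∂[1,4] = [4] − [1].
The resulting 6×12 matrix has rank 5, and its Smith normal form has invariant factors (1,1,1,1,1).

Boundary ∂_2: C_2 → C_1 sends each 2-simplex [p,q,r] to [q,r] − [p,r] + [p,q]. For instance
  ∂[1,5,6] = [5,6] − [1,6] + [1,5],
  ∂[1,2,6] = [2,6] − [1,6] + [1,2].
The resulting 12×6 matrix has rank 6, and its Smith normal form has invariant factors (1,1,1,1,1,1).

From H_k ≅ ker(∂_k) / im(∂_{k+1}) we obtain:

  H_0: rank C_0 − rank ∂_1 = 6 − 5 = 1, and the invariant factors of ∂_1 are all 1, so H_0 = Z.
  H_1: rank ker ∂_1 − rank ∂_2 = (12 − 5) − 6 = 1, and the invariant factors of ∂_2 are all 1, so H_1 = Z.
  H_2: rank ker ∂_2 − rank ∂_3 = (6 − 6) − 0 = 0, and there is no ∂_3, so H_2 = 0.

As a check, the Euler characteristic is 6 − 12 + 6 = 0, which agrees with 1 − 1 + 0 = 0.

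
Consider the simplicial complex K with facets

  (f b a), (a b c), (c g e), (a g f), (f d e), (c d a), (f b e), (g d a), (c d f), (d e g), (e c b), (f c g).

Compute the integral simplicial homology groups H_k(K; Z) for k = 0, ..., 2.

Take the total order a < b < c < d < e < f < g on the vertex set. Then K (dimension 2) consists of the simplices:

  0-simplices (7): a, b, c, d, e, f, g
  1-simplices (18): ab, ac, ad, af, ag, bc, be, bf, cd, ce, cf, cg, de, df, dg, ef, eg, fg
  2-simplices (12): abc, abf, acd, adg, afg, bce, bef, cdf, ceg, cfg, def, deg

giving chain groups C_0 ≅ Z^7, C_1 ≅ Z^18, C_2 ≅ Z^12.

Boundary ∂_1: C_1 → C_0 is given by ∂[p,q] = [q] − [p].
This gives a 7×18 integer matrix of rank 6; reducing to Smith normal form yields diagonal entries (1,1,1,1,1,1).

∂_2: C_2 → C_1 acts by ∂[p,q,r] = [q,r] − [p,r] + [p,q]. For instance
  ∂bef = ef − bf + be,
  ∂adg = dg − ag + ad.
This gives a 18×12 integer matrix of rank 12; reducing to Smith normal form yields diagonal entries (1,1,1,1,1,1,1,1,1,1,1,2).

Now H_k = ker ∂_k / im ∂_{k+1}, so:

  H_0: rank C_0 − rank ∂_1 = 7 − 6 = 1, and the invariant factors of ∂_1 are all 1, so H_0 = Z.
  H_1: rank ker ∂_1 − rank ∂_2 = (18 − 6) − 12 = 0, and ∂_2 has invariant factor 2 > 1, so H_1 = Z/2.
  H_2: rank ker ∂_2 − rank ∂_3 = (12 − 12) − 0 = 0, and there is no ∂_3, so H_2 = 0.

H_0 = Z,  H_1 = Z/2,  H_2 = 0.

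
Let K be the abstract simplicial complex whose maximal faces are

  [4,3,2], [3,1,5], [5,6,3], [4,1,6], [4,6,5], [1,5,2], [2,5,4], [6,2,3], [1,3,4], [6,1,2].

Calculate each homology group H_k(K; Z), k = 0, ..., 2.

H_0 = Z,  H_1 = Z/2,  H_2 = 0.

K has 6 vertices, 15 edges, 10 triangles.
rank ∂_0 = 0, rank ∂_1 = 5 ⇒ b_0 = 6 − 0 − 5 = 1; all invariant factors of ∂_1 are 1 so no torsion. So H_0 = Z.
rank ∂_1 = 5, rank ∂_2 = 10 ⇒ b_1 = 15 − 5 − 10 = 0; ∂_2 has invariant factor(s) [2] giving torsion. So H_1 = Z/2.
rank ∂_2 = 10, rank ∂_3 = 0 ⇒ b_2 = 10 − 10 − 0 = 0. So H_2 = 0.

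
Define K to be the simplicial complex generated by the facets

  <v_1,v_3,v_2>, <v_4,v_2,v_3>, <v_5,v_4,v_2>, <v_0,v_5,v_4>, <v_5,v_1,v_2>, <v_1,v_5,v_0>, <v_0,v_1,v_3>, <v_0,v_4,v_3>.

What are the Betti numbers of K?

Take the total order v_0 < v_1 < v_2 < v_3 < v_4 < v_5 on the vertex set. Then K (dimension 2) consists of the simplices:

  0-simplices (6): [v_0], [v_1], [v_2], [v_3], [v_4], [v_5]
  1-simplices (12): [v_0,v_1], [v_0,v_3], [v_0,v_4], [v_0,v_5], [v_1,v_2], [v_1,v_3], [v_1,v_5], [v_2,v_3], [v_2,v_4], [v_2,v_5], [v_3,v_4], [v_4,v_5]
  2-simplices (8): [v_0,v_1,v_3], [v_0,v_1,v_5], [v_0,v_3,v_4], [v_0,v_4,v_5], [v_1,v_2,v_3], [v_1,v_2,v_5], [v_2,v_3,v_4], [v_2,v_4,v_5]

Hence C_0 ≅ Z^6, C_1 ≅ Z^12, C_2 ≅ Z^8.

∂_1: C_1 → C_0 maps an edge to its endpoints' difference, ∂[p,q] = q − p. For instance
  ∂[v_2,v_5] = [v_5] − [v_2].
The 6×12 boundary matrix has rank 5 and Smith normal form diag(1,1,1,1,1).

Boundary ∂_2: C_2 → C_1 maps a triangle to the signed sum of its edges. For instance
  ∂[v_0,v_4,v_5] = [v_4,v_5] − [v_0,v_5] + [v_0,v_4],
  ∂[v_0,v_1,v_3] = [v_1,v_3] − [v_0,v_3] + [v_0,v_1].
This gives a 12×8 integer matrix of rank 7; reducing to Smith normal form yields diagonal entries (1,1,1,1,1,1,1).

Reading off H_k = ker ∂_k / im ∂_{k+1}:

  H_0: rank C_0 − rank ∂_1 = 6 − 5 = 1, and the invariant factors of ∂_1 are all 1, so H_0 ≅ Z.
  H_1: rank ker ∂_1 − rank ∂_2 = (12 − 5) − 7 = 0, and the invariant factors of ∂_2 are all 1, so H_1 ≅ 0.
  H_2: rank ker ∂_2 − rank ∂_3 = (8 − 7) − 0 = 1, and there is no ∂_3, so H_2 ≅ Z.

As a check, the Euler characteristic is 6 − 12 + 8 = 2, which agrees with 1 − 0 + 1 = 2.
(K is a triangulation of the 2-sphere S^2.)

Hence the Betti numbers are b_0 = 1, b_1 = 0, b_2 = 1.

b_0 = 1, b_1 = 0, b_2 = 1.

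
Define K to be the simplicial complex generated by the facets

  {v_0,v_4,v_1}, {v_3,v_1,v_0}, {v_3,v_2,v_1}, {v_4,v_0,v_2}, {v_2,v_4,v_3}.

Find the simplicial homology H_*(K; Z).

H_0 = Z,  H_1 = Z,  H_2 = 0.

Take the total order v_0 < v_1 < v_2 < v_3 < v_4 on the vertex set. Then K (dimension 2) consists of the simplices:

  0-simplices (5): [v_0], [v_1], [v_2], [v_3], [v_4]
  1-simplices (10): [v_0,v_1], [v_0,v_2], [v_0,v_3], [v_0,v_4], [v_1,v_2], [v_1,v_3], [v_1,v_4], [v_2,v_3], [v_2,v_4], [v_3,v_4]
  2-simplices (5): [v_0,v_1,v_3], [v_0,v_1,v_4], [v_0,v_2,v_4], [v_1,v_2,v_3], [v_2,v_3,v_4]

giving chain groups C_0 ≅ Z^5, C_1 ≅ Z^10, C_2 ≅ Z^5.

∂_1: C_1 → C_0 maps an edge to its endpoints' difference, ∂[p,q] = q − p. For instance
  ∂[v_0,v_1] = [v_1] − [v_0].
The 5×10 boundary matrix has rank 4 and Smith normal form diag(1,1,1,1).

The boundary map ∂_2: C_2 → C_1 acts by ∂[p,q,r] = [q,r] − [p,r] + [p,q]. For instance
  ∂[v_0,v_2,v_4] = [v_2,v_4] − [v_0,v_4] + [v_0,v_2],
  ∂[v_2,v_3,v_4] = [v_3,v_4] − [v_2,v_4] + [v_2,v_3].
As a 10×5 matrix over Z this has rank 5, with invariant factors (1,1,1,1,1).

Computing H_k = (kernel of ∂_k) / (image of ∂_{k+1}):

  H_0: rank C_0 − rank ∂_1 = 5 − 4 = 1, and the invariant factors of ∂_1 are all 1, so H_0 = Z.
  H_1: rank ker ∂_1 − rank ∂_2 = (10 − 4) − 5 = 1, and the invariant factors of ∂_2 are all 1, so H_1 = Z.
  H_2: rank ker ∂_2 − rank ∂_3 = (5 − 5) − 0 = 0, and there is no ∂_3, so H_2 = 0.

As a check, the Euler characteristic is 5 − 10 + 5 = 0, which agrees with 1 − 1 + 0 = 0.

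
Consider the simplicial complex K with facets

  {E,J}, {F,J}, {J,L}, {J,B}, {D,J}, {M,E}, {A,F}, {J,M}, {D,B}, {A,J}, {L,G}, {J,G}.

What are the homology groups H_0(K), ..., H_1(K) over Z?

K has 9 vertices, 12 edges.
rank ∂_0 = 0, rank ∂_1 = 8 ⇒ b_0 = 9 − 0 − 8 = 1; all invariant factors of ∂_1 are 1 so no torsion. So H_0 = Z.
rank ∂_1 = 8, rank ∂_2 = 0 ⇒ b_1 = 12 − 8 − 0 = 4. So H_1 = Z^4.

H_0 ≅ Z,  H_1 ≅ Z^4.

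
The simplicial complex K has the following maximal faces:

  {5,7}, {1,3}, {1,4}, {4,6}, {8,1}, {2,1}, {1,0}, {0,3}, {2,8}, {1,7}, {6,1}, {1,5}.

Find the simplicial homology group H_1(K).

K has 9 vertices, 12 edges.
rank ∂_1 = 8, rank ∂_2 = 0 ⇒ b_1 = 12 − 8 − 0 = 4. So H_1 ≅ Z^4.

H_1 = Z^4.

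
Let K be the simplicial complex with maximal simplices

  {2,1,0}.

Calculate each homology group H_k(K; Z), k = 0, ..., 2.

K has 3 vertices, 3 edges, 1 triangle.
rank ∂_0 = 0, rank ∂_1 = 2 ⇒ b_0 = 3 − 0 − 2 = 1; all invariant factors of ∂_1 are 1 so no torsion. So H_0 = Z.
rank ∂_1 = 2, rank ∂_2 = 1 ⇒ b_1 = 3 − 2 − 1 = 0; all invariant factors of ∂_2 are 1 so no torsion. So H_1 = 0.
rank ∂_2 = 1, rank ∂_3 = 0 ⇒ b_2 = 1 − 1 − 0 = 0. So H_2 = 0.

H_0 = Z,  H_1 = 0,  H_2 = 0.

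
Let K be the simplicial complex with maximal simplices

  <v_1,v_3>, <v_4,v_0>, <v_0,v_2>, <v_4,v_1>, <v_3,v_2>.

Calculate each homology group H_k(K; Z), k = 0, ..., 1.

H_0 ≅ Z,  H_1 ≅ Z.

K has 5 vertices, 5 edges.
rank ∂_0 = 0, rank ∂_1 = 4 ⇒ b_0 = 5 − 0 − 4 = 1; all invariant factors of ∂_1 are 1 so no torsion. So H_0 = Z.
rank ∂_1 = 4, rank ∂_2 = 0 ⇒ b_1 = 5 − 4 − 0 = 1. So H_1 = Z.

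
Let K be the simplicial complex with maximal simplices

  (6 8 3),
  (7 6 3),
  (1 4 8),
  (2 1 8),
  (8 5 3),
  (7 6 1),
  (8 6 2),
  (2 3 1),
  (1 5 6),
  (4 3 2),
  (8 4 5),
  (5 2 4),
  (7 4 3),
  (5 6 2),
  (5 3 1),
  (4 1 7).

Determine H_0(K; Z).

We work with the vertex ordering 1 < 2 < 3 < 4 < 5 < 6 < 7 < 8. The simplices of K, each written with vertices in increasing order, are:

  0-simplices (8): [1], [2], [3], [4], [5], [6], [7], [8]
  1-simplices (24): (24 of them)
  2-simplices (16): [1,2,3], [1,2,8], [1,3,5], [1,4,7], [1,4,8], [1,5,6], [1,6,7], [2,3,4], [2,4,5], [2,5,6], [2,6,8], [3,4,7], [3,5,8], [3,6,7], [3,6,8], [4,5,8]

so the chain groups are C_0 ≅ Z^8, C_1 ≅ Z^24, C_2 ≅ Z^16.

The boundary map ∂_1: C_1 → C_0 sends each edge [p,q] (with p < q) to q − p. For instance
  ∂[1,5] = [5] − [1].
The resulting 8×24 matrix has rank 7, and its Smith normal form has invariant factors (1,1,1,1,1,1,1).

Boundary ∂_2: C_2 → C_1 acts by ∂[p,q,r] = [q,r] − [p,r] + [p,q]. For instance
  ∂[1,3,5] = [3,5] − [1,5] + [1,3],
  ∂[1,4,8] = [4,8] − [1,8] + [1,4].
The 24×16 boundary matrix has rank 15 and Smith normal form diag(1,1,1,1,1,1,1,1,1,1,1,1,1,1,1).

Computing H_k = (kernel of ∂_k) / (image of ∂_{k+1}):

  H_0: rank C_0 − rank ∂_1 = 8 − 7 = 1, and the invariant factors of ∂_1 are all 1, so H_0 = Z.

(K is a triangulation of the torus T^2.)

H_0 = Z.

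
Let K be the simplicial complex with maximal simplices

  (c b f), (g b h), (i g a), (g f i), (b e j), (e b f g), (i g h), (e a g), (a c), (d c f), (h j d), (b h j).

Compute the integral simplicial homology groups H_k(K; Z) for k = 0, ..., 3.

Fix the vertex order a < b < c < d < e < f < g < h < i < j and write every simplex with vertices in increasing order. Then dim K = 3 and the simplices of K are:

  0-simplices (10): a, b, c, d, e, f, g, h, i, j
  1-simplices (24): ac, ae, ag, ai, bc, be, bf, bg, bh, bj, cd, cf, df, dh, dj, ef, eg, ej, fg, fi, gh, gi, hi, hj
  2-simplices (14): aeg, agi, bcf, bef, beg, bej, bfg, bgh, bhj, cdf, dhj, efg, fgi, ghi
  3-simplices (1): befg

so the chain groups are C_0 ≅ Z^10, C_1 ≅ Z^24, C_2 ≅ Z^14, C_3 ≅ Z^1.

Boundary ∂_1: C_1 → C_0 sends each edge [p,q] (with p < q) to q − p. For instance
  ∂ag = g − a.
As a 10×24 matrix over Z this has rank 9, with invariant factors (1,1,1,1,1,1,1,1,1).

∂_2: C_2 → C_1 sends each 2-simplex [p,q,r] to [q,r] − [p,r] + [p,q]. For instance
  ∂efg = fg − eg + ef,
  ∂bcf = cf − bf + bc.
As a 24×14 matrix over Z this has rank 13, with invariant factors (1,1,1,1,1,1,1,1,1,1,1,1,1).

∂_3: C_3 → C_2 sends each 3-simplex σ to the alternating sum Σ_i (−1)^i (σ with its i-th vertex removed). For instance
  ∂befg = efg − bfg + beg − bef.
As a 14×1 matrix over Z this has rank 1, with invariant factors (1).

From H_k ≅ ker(∂_k) / im(∂_{k+1}) we obtain:

  H_0: rank C_0 − rank ∂_1 = 10 − 9 = 1, and the invariant factors of ∂_1 are all 1, so H_0 = Z.
  H_1: rank ker ∂_1 − rank ∂_2 = (24 − 9) − 13 = 2, and the invariant factors of ∂_2 are all 1, so H_1 = Z^2.
  H_2: rank ker ∂_2 − rank ∂_3 = (14 − 13) − 1 = 0, and the invariant factors of ∂_3 are all 1, so H_2 = 0.
  H_3: rank ker ∂_3 − rank ∂_4 = (1 − 1) − 0 = 0, and there is no ∂_4, so H_3 = 0.

H_0 = Z,  H_1 = Z^2,  H_2 = 0,  H_3 = 0.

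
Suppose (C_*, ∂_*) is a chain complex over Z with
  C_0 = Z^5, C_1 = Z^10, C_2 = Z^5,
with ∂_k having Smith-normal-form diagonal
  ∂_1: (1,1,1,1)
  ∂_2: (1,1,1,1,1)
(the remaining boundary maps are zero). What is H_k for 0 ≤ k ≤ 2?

H_0: b_0 = 5 − 0 − 4 = 1; torsion from ∂_1 factors > 1: none. So H_0 = Z.
H_1: b_1 = 10 − 4 − 5 = 1; torsion from ∂_2 factors > 1: none. So H_1 = Z.
H_2: b_2 = 5 − 5 − 0 = 0; torsion from ∂_3 factors > 1: none. So H_2 = 0.

H_0 = Z,  H_1 = Z,  H_2 = 0.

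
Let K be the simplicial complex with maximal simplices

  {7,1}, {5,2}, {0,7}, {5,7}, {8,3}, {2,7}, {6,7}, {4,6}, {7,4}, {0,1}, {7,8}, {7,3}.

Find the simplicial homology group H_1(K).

H_1 = Z^4.

K has 9 vertices, 12 edges.
rank ∂_1 = 8, rank ∂_2 = 0 ⇒ b_1 = 12 − 8 − 0 = 4. So H_1 ≅ Z^4.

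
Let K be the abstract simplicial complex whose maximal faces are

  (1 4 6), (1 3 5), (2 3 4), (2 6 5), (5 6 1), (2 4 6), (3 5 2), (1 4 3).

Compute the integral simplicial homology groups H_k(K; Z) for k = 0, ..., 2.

H_0 = Z,  H_1 = 0,  H_2 = Z.

Order the vertices as 1 < 2 < 3 < 4 < 5 < 6. Listing each simplex with vertices in this order, K has dimension 2 with simplices:

  0-simplices (6): [1], [2], [3], [4], [5], [6]
  1-simplices (12): [1,3], [1,4], [1,5], [1,6], [2,3], [2,4], [2,5], [2,6], [3,4], [3,5], [4,6], [5,6]
  2-simplices (8): [1,3,4], [1,3,5], [1,4,6], [1,5,6], [2,3,4], [2,3,5], [2,4,6], [2,5,6]

Hence C_0 ≅ Z^6, C_1 ≅ Z^12, C_2 ≅ Z^8.

The boundary map ∂_1: C_1 → C_0 is given by ∂[p,q] = [q] − [p]. For instance
  ∂[2,3] = [3] − [2].
The resulting 6×12 matrix has rank 5, and its Smith normal form has invariant factors (1,1,1,1,1).

∂_2: C_2 → C_1 sends each 2-simplex [p,q,r] to [q,r] − [p,r] + [p,q]. For instance
  ∂[1,3,5] = [3,5] − [1,5] + [1,3],
  ∂[2,3,5] = [3,5] − [2,5] + [2,3].
As a 12×8 matrix over Z this has rank 7, with invariant factors (1,1,1,1,1,1,1).

Computing H_k = (kernel of ∂_k) / (image of ∂_{k+1}):

  H_0: rank C_0 − rank ∂_1 = 6 − 5 = 1, and the invariant factors of ∂_1 are all 1, so H_0 = Z.
  H_1: rank ker ∂_1 − rank ∂_2 = (12 − 5) − 7 = 0, and the invariant factors of ∂_2 are all 1, so H_1 = 0.
  H_2: rank ker ∂_2 − rank ∂_3 = (8 − 7) − 0 = 1, and there is no ∂_3, so H_2 = Z.

(K is a triangulation of the 2-sphere S^2.)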